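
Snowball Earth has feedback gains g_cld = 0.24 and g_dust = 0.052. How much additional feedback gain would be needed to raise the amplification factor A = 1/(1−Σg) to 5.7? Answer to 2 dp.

Current total gain = 0.292.
Target gain for A = 5.7: g* = 1 − 1/5.7 = 0.8246.
Additional gain needed = 0.8246 − 0.292 = 0.53.

0.53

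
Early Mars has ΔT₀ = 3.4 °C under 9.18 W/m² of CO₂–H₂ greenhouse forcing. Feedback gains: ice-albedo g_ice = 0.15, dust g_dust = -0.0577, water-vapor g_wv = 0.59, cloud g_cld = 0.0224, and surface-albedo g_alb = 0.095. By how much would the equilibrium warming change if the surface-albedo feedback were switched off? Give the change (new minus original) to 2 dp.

Original: g = 0.7997, ΔT = 3.4/(1−0.7997) = 16.9745 °C.
Without surface-albedo: g' = 0.7047, ΔT' = 3.4/(1−0.7047) = 11.5137 °C.
Change = 11.5137 − 16.9745 = -5.46 °C.

-5.46 °C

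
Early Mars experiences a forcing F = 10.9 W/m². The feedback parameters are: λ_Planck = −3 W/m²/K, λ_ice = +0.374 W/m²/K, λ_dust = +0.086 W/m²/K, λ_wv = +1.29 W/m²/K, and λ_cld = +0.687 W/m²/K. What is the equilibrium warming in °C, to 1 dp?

Net feedback parameter λ = (−3) + (+0.374) + (+0.086) + (+1.29) + (+0.687) = -0.563 W/m²/K.
ΔT = −F/λ = −10.9/(-0.563) = 19.4 °C.

19.4 °C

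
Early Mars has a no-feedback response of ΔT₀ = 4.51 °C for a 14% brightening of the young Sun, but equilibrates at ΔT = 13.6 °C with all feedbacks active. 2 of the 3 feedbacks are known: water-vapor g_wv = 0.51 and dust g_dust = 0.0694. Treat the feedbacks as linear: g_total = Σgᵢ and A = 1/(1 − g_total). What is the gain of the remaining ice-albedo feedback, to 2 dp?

0.09

Amplification A = ΔT/ΔT₀ = 13.6/4.51 = 3.016.
Total gain g = 1 − 1/A = 1 − 1/3.016 = 0.6684.
Known gains sum to 0.51 + 0.0694 = 0.5794.
g_ice = 0.6684 − 0.5794 = 0.09.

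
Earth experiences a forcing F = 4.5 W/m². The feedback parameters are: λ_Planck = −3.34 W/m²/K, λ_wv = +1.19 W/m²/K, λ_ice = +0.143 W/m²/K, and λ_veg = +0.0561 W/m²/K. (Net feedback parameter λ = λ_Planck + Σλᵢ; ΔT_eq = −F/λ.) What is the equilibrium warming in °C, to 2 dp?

2.31 °C

Net feedback parameter λ = (−3.34) + (+1.19) + (+0.143) + (+0.0561) = -1.9509 W/m²/K.
ΔT = −F/λ = −4.5/(-1.9509) = 2.31 °C.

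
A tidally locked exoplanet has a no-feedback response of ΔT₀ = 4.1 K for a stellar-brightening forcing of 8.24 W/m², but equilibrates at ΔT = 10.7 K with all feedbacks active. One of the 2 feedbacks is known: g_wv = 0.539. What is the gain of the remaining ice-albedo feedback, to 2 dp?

Amplification A = ΔT/ΔT₀ = 10.7/4.1 = 2.61.
Total gain g = 1 − 1/A = 1 − 1/2.61 = 0.6169.
The known gain is 0.539.
g_ice = 0.6169 − 0.539 = 0.08.

0.08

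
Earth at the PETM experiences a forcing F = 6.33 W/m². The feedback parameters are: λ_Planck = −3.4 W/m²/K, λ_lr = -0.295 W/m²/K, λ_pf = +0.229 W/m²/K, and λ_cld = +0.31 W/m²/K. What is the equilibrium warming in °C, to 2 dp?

2.01 °C

Net feedback parameter λ = (−3.4) + (-0.295) + (+0.229) + (+0.31) = -3.156 W/m²/K.
ΔT = −F/λ = −6.33/(-3.156) = 2.01 °C.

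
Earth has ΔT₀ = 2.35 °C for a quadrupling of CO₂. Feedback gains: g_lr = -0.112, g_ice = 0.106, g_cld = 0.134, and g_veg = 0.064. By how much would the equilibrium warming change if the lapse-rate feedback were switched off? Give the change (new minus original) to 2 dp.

0.47 °C

Original: g = 0.192, ΔT = 2.35/(1−0.192) = 2.9084 °C.
Without lapse-rate: g' = 0.304, ΔT' = 2.35/(1−0.304) = 3.3764 °C.
Change = 3.3764 − 2.9084 = 0.47 °C.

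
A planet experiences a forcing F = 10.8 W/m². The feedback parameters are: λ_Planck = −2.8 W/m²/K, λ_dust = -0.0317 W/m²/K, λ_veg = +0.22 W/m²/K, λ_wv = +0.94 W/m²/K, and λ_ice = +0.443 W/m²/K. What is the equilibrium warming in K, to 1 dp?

8.8 K

Net feedback parameter λ = (−2.8) + (-0.0317) + (+0.22) + (+0.94) + (+0.443) = -1.2287 W/m²/K.
ΔT = −F/λ = −10.8/(-1.2287) = 8.8 K.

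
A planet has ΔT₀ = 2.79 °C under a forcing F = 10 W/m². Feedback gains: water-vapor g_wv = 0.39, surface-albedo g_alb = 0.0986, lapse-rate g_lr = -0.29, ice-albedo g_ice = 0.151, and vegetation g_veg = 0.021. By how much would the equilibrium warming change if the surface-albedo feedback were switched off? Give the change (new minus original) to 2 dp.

Original: g = 0.3706, ΔT = 2.79/(1−0.3706) = 4.4328 °C.
Without surface-albedo: g' = 0.272, ΔT' = 2.79/(1−0.272) = 3.8324 °C.
Change = 3.8324 − 4.4328 = -0.60 °C.

-0.60 °C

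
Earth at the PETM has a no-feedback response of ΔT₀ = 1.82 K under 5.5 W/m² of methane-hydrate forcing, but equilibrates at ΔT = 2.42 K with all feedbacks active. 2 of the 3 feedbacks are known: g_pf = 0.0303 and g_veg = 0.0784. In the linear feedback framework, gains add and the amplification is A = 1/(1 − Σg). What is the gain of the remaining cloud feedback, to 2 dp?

0.14

Amplification A = ΔT/ΔT₀ = 2.42/1.82 = 1.33.
Total gain g = 1 − 1/A = 1 − 1/1.33 = 0.2481.
Known gains sum to 0.0303 + 0.0784 = 0.1087.
g_cld = 0.2481 − 0.1087 = 0.14.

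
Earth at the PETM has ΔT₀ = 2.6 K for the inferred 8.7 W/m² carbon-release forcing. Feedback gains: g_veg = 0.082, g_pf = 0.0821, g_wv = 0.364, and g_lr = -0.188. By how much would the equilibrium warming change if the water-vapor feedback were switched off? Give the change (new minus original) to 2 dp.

Original: g = 0.3401, ΔT = 2.6/(1−0.3401) = 3.9400 K.
Without water-vapor: g' = -0.0239, ΔT' = 2.6/(1+0.0239) = 2.5393 K.
Change = 2.5393 − 3.9400 = -1.40 K.

-1.40 K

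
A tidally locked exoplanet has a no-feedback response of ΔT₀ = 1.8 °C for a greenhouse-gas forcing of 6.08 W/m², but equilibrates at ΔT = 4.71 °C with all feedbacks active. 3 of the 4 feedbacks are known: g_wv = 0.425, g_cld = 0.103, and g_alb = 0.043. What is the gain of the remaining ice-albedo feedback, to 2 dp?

0.05

Amplification A = ΔT/ΔT₀ = 4.71/1.8 = 2.617.
Total gain g = 1 − 1/A = 1 − 1/2.617 = 0.6179.
Known gains sum to 0.425 + 0.103 + 0.043 = 0.571.
g_ice = 0.6179 − 0.571 = 0.05.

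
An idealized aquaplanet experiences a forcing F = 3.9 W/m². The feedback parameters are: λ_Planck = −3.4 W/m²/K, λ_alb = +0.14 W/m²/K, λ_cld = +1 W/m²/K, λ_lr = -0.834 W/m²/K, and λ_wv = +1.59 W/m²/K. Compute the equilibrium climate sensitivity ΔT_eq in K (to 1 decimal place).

Net feedback parameter λ = (−3.4) + (+0.14) + (+1) + (-0.834) + (+1.59) = -1.504 W/m²/K.
ΔT = −F/λ = −3.9/(-1.504) = 2.6 K.

2.6 K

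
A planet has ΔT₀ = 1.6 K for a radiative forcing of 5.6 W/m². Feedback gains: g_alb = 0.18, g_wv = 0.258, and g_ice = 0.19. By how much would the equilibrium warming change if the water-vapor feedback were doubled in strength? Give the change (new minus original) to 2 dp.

9.73 K

Original: g = 0.628, ΔT = 1.6/(1−0.628) = 4.3011 K.
With doubled water-vapor: g' = 0.886, ΔT' = 1.6/(1−0.886) = 14.0351 K.
Change = 14.0351 − 4.3011 = 9.73 K.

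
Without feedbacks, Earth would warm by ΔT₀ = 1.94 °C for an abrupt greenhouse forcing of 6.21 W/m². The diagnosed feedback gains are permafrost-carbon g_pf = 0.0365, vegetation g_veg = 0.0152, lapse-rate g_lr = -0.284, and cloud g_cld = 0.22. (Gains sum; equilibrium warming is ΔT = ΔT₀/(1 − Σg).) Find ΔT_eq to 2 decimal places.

Total gain g = 0.0365 + 0.0152 − 0.284 + 0.22 = -0.0123.
Amplification A = 1/(1 + 0.0123) = 0.9878.
ΔT = 1.94 × 0.9878 = 1.92 °C.

1.92 °C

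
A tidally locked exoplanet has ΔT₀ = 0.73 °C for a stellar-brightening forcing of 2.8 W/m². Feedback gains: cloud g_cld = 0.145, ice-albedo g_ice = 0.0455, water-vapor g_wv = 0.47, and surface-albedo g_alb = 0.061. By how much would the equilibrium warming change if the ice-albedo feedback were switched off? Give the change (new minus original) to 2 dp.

-0.37 °C

Original: g = 0.7215, ΔT = 0.73/(1−0.7215) = 2.6212 °C.
Without ice-albedo: g' = 0.676, ΔT' = 0.73/(1−0.676) = 2.2531 °C.
Change = 2.2531 − 2.6212 = -0.37 °C.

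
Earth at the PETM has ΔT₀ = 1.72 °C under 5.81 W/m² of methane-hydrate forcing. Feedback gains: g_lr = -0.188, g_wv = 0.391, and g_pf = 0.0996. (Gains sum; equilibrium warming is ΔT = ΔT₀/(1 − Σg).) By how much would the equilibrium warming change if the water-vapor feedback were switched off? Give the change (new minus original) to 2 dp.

Original: g = 0.3026, ΔT = 1.72/(1−0.3026) = 2.4663 °C.
Without water-vapor: g' = -0.0884, ΔT' = 1.72/(1+0.0884) = 1.5803 °C.
Change = 1.5803 − 2.4663 = -0.89 °C.

-0.89 °C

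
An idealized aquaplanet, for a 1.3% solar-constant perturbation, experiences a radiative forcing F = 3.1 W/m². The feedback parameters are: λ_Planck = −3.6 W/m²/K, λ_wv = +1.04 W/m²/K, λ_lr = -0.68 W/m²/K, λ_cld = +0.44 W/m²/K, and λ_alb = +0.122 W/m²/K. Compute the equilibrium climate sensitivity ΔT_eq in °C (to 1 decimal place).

Net feedback parameter λ = (−3.6) + (+1.04) + (-0.68) + (+0.44) + (+0.122) = -2.678 W/m²/K.
ΔT = −F/λ = −3.1/(-2.678) = 1.2 °C.

1.2 °C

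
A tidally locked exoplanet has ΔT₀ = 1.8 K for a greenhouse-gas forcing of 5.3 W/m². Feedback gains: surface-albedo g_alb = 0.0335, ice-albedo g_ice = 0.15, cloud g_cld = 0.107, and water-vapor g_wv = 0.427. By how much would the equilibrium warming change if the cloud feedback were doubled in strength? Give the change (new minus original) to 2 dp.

3.88 K

Original: g = 0.7175, ΔT = 1.8/(1−0.7175) = 6.3717 K.
With doubled cloud: g' = 0.8245, ΔT' = 1.8/(1−0.8245) = 10.2564 K.
Change = 10.2564 − 6.3717 = 3.88 K.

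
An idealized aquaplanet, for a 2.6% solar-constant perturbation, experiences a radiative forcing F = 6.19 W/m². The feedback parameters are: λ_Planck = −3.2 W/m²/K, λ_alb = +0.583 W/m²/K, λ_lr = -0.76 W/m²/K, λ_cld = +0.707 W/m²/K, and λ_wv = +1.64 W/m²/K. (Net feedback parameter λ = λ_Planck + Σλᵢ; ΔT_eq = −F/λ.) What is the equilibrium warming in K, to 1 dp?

6.0 K

Net feedback parameter λ = (−3.2) + (+0.583) + (-0.76) + (+0.707) + (+1.64) = -1.03 W/m²/K.
ΔT = −F/λ = −6.19/(-1.03) = 6.0 K.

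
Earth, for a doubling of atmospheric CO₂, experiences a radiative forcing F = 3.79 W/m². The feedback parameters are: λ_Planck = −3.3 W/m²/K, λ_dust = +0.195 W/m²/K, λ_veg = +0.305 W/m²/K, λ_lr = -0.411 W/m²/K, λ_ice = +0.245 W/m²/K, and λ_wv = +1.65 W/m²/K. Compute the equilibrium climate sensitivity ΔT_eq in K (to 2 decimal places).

2.88 K

Net feedback parameter λ = (−3.3) + (+0.195) + (+0.305) + (-0.411) + (+0.245) + (+1.65) = -1.316 W/m²/K.
ΔT = −F/λ = −3.79/(-1.316) = 2.88 K.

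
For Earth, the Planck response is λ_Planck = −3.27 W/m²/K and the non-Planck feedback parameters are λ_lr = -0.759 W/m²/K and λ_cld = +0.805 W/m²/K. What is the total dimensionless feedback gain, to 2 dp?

Convert to gains: g_lr = -0.759/3.27 = -0.2321; g_cld = 0.805/3.27 = 0.2462.
Total gain g = 0.0141.

0.01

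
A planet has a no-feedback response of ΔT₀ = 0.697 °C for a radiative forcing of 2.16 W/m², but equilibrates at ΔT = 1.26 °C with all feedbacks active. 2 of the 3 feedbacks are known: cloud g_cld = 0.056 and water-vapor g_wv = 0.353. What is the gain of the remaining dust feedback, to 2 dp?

0.04

Amplification A = ΔT/ΔT₀ = 1.26/0.697 = 1.808.
Total gain g = 1 − 1/A = 1 − 1/1.808 = 0.4469.
Known gains sum to 0.056 + 0.353 = 0.409.
g_dust = 0.4469 − 0.409 = 0.04.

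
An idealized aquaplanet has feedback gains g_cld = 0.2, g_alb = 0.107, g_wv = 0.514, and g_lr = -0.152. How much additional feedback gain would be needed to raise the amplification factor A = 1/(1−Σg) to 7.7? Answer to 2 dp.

0.20

Current total gain = 0.669.
Target gain for A = 7.7: g* = 1 − 1/7.7 = 0.8701.
Additional gain needed = 0.8701 − 0.669 = 0.20.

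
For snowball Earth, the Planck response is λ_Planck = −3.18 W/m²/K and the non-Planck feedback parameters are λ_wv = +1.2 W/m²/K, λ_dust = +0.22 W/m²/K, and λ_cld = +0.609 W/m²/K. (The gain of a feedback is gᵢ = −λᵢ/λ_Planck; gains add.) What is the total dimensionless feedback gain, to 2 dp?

Convert to gains: g_wv = 1.2/3.18 = 0.3774; g_dust = 0.22/3.18 = 0.06918; g_cld = 0.609/3.18 = 0.1915.
Total gain g = 0.63808.

0.64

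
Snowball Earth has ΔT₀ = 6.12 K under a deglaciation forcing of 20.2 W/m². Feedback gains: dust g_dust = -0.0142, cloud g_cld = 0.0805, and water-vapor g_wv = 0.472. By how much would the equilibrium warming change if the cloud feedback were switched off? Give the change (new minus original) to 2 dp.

-1.97 K

Original: g = 0.5383, ΔT = 6.12/(1−0.5383) = 13.2554 K.
Without cloud: g' = 0.4578, ΔT' = 6.12/(1−0.4578) = 11.2873 K.
Change = 11.2873 − 13.2554 = -1.97 K.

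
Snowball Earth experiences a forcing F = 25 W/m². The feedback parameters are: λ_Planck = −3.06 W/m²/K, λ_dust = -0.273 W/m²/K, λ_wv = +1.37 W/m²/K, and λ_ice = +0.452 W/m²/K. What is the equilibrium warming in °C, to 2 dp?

Net feedback parameter λ = (−3.06) + (-0.273) + (+1.37) + (+0.452) = -1.511 W/m²/K.
ΔT = −F/λ = −25/(-1.511) = 16.55 °C.

16.55 °C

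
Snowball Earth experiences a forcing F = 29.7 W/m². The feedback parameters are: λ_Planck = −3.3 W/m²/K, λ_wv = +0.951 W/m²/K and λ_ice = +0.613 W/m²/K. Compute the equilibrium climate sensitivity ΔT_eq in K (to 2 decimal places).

17.11 K

Net feedback parameter λ = (−3.3) + (+0.951) + (+0.613) = -1.736 W/m²/K.
ΔT = −F/λ = −29.7/(-1.736) = 17.11 K.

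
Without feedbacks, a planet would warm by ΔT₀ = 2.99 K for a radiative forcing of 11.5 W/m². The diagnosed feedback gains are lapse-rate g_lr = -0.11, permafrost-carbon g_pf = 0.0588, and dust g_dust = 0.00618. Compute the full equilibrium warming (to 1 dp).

Total gain g = -0.11 + 0.0588 + 0.00618 = -0.04502.
Amplification A = 1/(1 + 0.04502) = 0.9569.
ΔT = 2.99 × 0.9569 = 2.9 K.

2.9 K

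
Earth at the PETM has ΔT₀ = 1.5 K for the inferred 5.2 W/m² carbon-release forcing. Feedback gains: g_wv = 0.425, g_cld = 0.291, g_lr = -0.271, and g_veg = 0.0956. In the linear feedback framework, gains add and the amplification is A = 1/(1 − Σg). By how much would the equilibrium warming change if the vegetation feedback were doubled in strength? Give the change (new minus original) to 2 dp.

Original: g = 0.5406, ΔT = 1.5/(1−0.5406) = 3.2651 K.
With doubled vegetation: g' = 0.6362, ΔT' = 1.5/(1−0.6362) = 4.1231 K.
Change = 4.1231 − 3.2651 = 0.86 K.

0.86 K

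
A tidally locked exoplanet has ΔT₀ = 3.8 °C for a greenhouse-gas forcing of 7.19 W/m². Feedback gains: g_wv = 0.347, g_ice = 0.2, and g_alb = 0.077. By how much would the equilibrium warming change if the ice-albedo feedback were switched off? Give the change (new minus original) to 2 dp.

Original: g = 0.624, ΔT = 3.8/(1−0.624) = 10.1064 °C.
Without ice-albedo: g' = 0.424, ΔT' = 3.8/(1−0.424) = 6.5972 °C.
Change = 6.5972 − 10.1064 = -3.51 °C.

-3.51 °C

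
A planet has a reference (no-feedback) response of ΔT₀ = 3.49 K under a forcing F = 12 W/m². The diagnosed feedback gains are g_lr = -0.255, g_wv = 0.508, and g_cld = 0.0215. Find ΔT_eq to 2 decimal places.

4.81 K

Total gain g = -0.255 + 0.508 + 0.0215 = 0.2745.
Amplification A = 1/(1 − 0.2745) = 1.378.
ΔT = 3.49 × 1.378 = 4.81 K.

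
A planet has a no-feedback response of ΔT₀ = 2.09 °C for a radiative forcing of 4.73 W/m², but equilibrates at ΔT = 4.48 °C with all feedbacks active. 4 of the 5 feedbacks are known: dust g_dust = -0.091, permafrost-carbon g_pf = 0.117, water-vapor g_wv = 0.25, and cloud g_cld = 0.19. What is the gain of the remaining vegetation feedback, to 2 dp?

Amplification A = ΔT/ΔT₀ = 4.48/2.09 = 2.144.
Total gain g = 1 − 1/A = 1 − 1/2.144 = 0.5336.
Known gains sum to -0.091 + 0.117 + 0.25 + 0.19 = 0.466.
g_veg = 0.5336 − 0.466 = 0.07.

0.07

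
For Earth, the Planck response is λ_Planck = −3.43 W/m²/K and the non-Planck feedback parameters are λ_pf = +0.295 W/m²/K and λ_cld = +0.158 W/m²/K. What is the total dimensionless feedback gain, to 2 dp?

0.13

Convert to gains: g_pf = 0.295/3.43 = 0.08601; g_cld = 0.158/3.43 = 0.04606.
Total gain g = 0.13207.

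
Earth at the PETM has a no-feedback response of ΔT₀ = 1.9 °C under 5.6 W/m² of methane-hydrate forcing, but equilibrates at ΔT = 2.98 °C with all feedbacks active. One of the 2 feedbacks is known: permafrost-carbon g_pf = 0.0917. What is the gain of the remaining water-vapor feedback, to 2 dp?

Amplification A = ΔT/ΔT₀ = 2.98/1.9 = 1.568.
Total gain g = 1 − 1/A = 1 − 1/1.568 = 0.3622.
The known gain is 0.0917.
g_wv = 0.3622 − 0.0917 = 0.27.

0.27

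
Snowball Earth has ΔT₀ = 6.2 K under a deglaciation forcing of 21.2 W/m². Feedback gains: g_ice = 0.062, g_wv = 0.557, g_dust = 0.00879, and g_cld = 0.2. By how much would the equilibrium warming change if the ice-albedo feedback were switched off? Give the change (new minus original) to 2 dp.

-9.53 K

Original: g = 0.82779, ΔT = 6.2/(1−0.82779) = 36.0026 K.
Without ice-albedo: g' = 0.76579, ΔT' = 6.2/(1−0.76579) = 26.4720 K.
Change = 26.4720 − 36.0026 = -9.53 K.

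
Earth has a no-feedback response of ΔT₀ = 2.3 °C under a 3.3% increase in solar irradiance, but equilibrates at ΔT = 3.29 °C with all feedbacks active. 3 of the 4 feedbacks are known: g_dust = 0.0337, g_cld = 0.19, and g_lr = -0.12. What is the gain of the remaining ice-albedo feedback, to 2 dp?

Amplification A = ΔT/ΔT₀ = 3.29/2.3 = 1.43.
Total gain g = 1 − 1/A = 1 − 1/1.43 = 0.3007.
Known gains sum to 0.0337 + 0.19 − 0.12 = 0.1037.
g_ice = 0.3007 − 0.1037 = 0.20.

0.20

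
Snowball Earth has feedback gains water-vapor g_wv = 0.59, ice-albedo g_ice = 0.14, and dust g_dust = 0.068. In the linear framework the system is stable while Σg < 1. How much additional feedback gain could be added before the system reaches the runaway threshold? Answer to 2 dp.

0.20

Current total gain = 0.59 + 0.14 + 0.068 = 0.798.
Margin to runaway = 1 − 0.798 = 0.20.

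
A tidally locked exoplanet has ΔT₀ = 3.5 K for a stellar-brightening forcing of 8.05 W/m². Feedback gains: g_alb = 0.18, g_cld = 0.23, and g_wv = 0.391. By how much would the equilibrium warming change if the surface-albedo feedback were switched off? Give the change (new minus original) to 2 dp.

Original: g = 0.801, ΔT = 3.5/(1−0.801) = 17.5879 K.
Without surface-albedo: g' = 0.621, ΔT' = 3.5/(1−0.621) = 9.2348 K.
Change = 9.2348 − 17.5879 = -8.35 K.

-8.35 K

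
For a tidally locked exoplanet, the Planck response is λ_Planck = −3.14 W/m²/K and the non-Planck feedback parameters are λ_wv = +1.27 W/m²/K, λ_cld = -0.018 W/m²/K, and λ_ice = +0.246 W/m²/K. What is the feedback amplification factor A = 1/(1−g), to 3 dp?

1.912

Convert to gains: g_wv = 1.27/3.14 = 0.4045; g_cld = -0.018/3.14 = -0.005732; g_ice = 0.246/3.14 = 0.07834.
Total gain g = 0.477108.
A = 1/(1 − 0.477108) = 1.912.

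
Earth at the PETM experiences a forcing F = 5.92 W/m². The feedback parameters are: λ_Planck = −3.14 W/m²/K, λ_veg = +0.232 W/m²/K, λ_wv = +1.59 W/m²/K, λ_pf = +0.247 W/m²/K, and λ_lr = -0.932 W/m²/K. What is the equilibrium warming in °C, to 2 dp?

2.96 °C

Net feedback parameter λ = (−3.14) + (+0.232) + (+1.59) + (+0.247) + (-0.932) = -2.003 W/m²/K.
ΔT = −F/λ = −5.92/(-2.003) = 2.96 °C.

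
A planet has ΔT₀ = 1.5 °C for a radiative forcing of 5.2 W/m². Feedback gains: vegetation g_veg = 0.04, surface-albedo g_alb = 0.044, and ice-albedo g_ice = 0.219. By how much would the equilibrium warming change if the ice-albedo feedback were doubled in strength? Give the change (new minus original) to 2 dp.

Original: g = 0.303, ΔT = 1.5/(1−0.303) = 2.1521 °C.
With doubled ice-albedo: g' = 0.522, ΔT' = 1.5/(1−0.522) = 3.1381 °C.
Change = 3.1381 − 2.1521 = 0.99 °C.

0.99 °C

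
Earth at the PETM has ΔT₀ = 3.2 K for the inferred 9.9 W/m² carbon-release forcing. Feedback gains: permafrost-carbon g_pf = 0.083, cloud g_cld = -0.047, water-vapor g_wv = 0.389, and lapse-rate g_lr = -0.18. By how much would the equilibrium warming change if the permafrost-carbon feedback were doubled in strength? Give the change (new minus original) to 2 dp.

0.52 K

Original: g = 0.245, ΔT = 3.2/(1−0.245) = 4.2384 K.
With doubled permafrost-carbon: g' = 0.328, ΔT' = 3.2/(1−0.328) = 4.7619 K.
Change = 4.7619 − 4.2384 = 0.52 K.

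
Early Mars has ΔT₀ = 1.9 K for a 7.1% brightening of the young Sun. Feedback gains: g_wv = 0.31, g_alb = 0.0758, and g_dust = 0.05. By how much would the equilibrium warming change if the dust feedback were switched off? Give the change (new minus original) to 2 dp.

Original: g = 0.4358, ΔT = 1.9/(1−0.4358) = 3.3676 K.
Without dust: g' = 0.3858, ΔT' = 1.9/(1−0.3858) = 3.0935 K.
Change = 3.0935 − 3.3676 = -0.27 K.

-0.27 K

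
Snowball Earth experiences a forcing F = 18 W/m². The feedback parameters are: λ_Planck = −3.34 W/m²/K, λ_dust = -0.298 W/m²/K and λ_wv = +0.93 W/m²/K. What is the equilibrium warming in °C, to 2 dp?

6.65 °C

Net feedback parameter λ = (−3.34) + (-0.298) + (+0.93) = -2.708 W/m²/K.
ΔT = −F/λ = −18/(-2.708) = 6.65 °C.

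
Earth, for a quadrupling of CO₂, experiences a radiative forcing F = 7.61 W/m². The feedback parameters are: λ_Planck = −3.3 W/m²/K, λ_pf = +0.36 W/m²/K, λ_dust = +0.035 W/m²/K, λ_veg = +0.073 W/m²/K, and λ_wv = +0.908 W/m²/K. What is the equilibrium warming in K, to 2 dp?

3.96 K

Net feedback parameter λ = (−3.3) + (+0.36) + (+0.035) + (+0.073) + (+0.908) = -1.924 W/m²/K.
ΔT = −F/λ = −7.61/(-1.924) = 3.96 K.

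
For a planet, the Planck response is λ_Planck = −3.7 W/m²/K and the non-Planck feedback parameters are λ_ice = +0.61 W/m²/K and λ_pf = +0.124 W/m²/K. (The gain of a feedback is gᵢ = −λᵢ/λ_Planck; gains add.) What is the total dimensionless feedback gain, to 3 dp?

0.198

Convert to gains: g_ice = 0.61/3.7 = 0.1649; g_pf = 0.124/3.7 = 0.03351.
Total gain g = 0.19841.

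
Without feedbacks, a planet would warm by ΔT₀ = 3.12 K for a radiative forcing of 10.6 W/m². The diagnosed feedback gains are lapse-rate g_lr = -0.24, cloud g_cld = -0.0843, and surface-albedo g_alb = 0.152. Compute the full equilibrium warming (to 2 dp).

2.66 K

Total gain g = -0.24 − 0.0843 + 0.152 = -0.1723.
Amplification A = 1/(1 + 0.1723) = 0.853.
ΔT = 3.12 × 0.853 = 2.66 K.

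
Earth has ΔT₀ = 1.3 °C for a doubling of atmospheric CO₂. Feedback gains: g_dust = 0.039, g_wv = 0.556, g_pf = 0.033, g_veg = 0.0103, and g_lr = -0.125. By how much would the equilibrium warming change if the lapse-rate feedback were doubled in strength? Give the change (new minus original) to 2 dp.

Original: g = 0.5133, ΔT = 1.3/(1−0.5133) = 2.6710 °C.
With doubled lapse-rate: g' = 0.3883, ΔT' = 1.3/(1−0.3883) = 2.1252 °C.
Change = 2.1252 − 2.6710 = -0.55 °C.

-0.55 °C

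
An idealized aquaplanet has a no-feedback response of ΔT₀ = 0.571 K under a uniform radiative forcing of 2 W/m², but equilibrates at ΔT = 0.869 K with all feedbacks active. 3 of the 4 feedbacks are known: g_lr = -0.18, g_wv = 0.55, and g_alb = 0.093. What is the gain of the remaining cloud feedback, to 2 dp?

Amplification A = ΔT/ΔT₀ = 0.869/0.571 = 1.522.
Total gain g = 1 − 1/A = 1 − 1/1.522 = 0.343.
Known gains sum to -0.18 + 0.55 + 0.093 = 0.463.
g_cld = 0.343 − 0.463 = -0.12.

-0.12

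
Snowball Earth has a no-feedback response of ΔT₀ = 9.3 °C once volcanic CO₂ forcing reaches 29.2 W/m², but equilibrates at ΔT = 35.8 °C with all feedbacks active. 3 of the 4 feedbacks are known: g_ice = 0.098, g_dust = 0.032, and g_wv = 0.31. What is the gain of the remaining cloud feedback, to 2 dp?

Amplification A = ΔT/ΔT₀ = 35.8/9.3 = 3.849.
Total gain g = 1 − 1/A = 1 − 1/3.849 = 0.7402.
Known gains sum to 0.098 + 0.032 + 0.31 = 0.44.
g_cld = 0.7402 − 0.44 = 0.30.

0.30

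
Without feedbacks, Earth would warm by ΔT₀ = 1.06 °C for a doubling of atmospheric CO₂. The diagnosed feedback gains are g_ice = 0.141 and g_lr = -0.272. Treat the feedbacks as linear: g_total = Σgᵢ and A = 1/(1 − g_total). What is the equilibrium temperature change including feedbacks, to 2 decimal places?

Total gain g = 0.141 − 0.272 = -0.131.
Amplification A = 1/(1 + 0.131) = 0.8842.
ΔT = 1.06 × 0.8842 = 0.94 °C.

0.94 °C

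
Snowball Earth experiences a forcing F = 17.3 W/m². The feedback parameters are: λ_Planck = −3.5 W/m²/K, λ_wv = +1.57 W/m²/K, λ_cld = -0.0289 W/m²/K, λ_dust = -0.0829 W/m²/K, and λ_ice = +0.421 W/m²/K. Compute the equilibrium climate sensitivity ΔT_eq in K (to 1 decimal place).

Net feedback parameter λ = (−3.5) + (+1.57) + (-0.0289) + (-0.0829) + (+0.421) = -1.6208 W/m²/K.
ΔT = −F/λ = −17.3/(-1.6208) = 10.7 K.

10.7 K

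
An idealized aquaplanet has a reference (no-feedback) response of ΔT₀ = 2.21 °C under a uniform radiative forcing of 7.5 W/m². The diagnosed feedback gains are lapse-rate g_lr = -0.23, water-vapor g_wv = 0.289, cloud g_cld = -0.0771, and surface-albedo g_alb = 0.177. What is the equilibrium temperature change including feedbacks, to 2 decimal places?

Total gain g = -0.23 + 0.289 − 0.0771 + 0.177 = 0.1589.
Amplification A = 1/(1 − 0.1589) = 1.189.
ΔT = 2.21 × 1.189 = 2.63 °C.

2.63 °C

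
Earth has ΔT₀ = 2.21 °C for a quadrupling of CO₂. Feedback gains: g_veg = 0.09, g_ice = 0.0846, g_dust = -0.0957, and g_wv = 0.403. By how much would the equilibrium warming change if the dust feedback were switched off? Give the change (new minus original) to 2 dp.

Original: g = 0.4819, ΔT = 2.21/(1−0.4819) = 4.2656 °C.
Without dust: g' = 0.5776, ΔT' = 2.21/(1−0.5776) = 5.2320 °C.
Change = 5.2320 − 4.2656 = 0.97 °C.

0.97 °C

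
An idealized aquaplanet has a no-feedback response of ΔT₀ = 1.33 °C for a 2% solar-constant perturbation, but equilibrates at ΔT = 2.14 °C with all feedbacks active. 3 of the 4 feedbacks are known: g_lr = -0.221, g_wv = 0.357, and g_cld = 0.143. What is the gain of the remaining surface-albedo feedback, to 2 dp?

Amplification A = ΔT/ΔT₀ = 2.14/1.33 = 1.609.
Total gain g = 1 − 1/A = 1 − 1/1.609 = 0.3785.
Known gains sum to -0.221 + 0.357 + 0.143 = 0.279.
g_alb = 0.3785 − 0.279 = 0.10.

0.10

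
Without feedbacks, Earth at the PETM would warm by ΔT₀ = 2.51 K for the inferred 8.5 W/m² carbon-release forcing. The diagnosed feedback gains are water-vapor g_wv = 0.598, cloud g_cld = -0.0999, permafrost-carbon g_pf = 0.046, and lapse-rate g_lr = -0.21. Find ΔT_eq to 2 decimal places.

3.77 K

Total gain g = 0.598 − 0.0999 + 0.046 − 0.21 = 0.3341.
Amplification A = 1/(1 − 0.3341) = 1.502.
ΔT = 2.51 × 1.502 = 3.77 K.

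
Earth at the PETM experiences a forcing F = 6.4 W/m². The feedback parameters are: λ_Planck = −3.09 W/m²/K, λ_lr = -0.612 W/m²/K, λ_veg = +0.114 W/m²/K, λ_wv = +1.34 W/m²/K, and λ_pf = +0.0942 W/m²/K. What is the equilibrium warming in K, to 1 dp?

Net feedback parameter λ = (−3.09) + (-0.612) + (+0.114) + (+1.34) + (+0.0942) = -2.1538 W/m²/K.
ΔT = −F/λ = −6.4/(-2.1538) = 3.0 K.

3.0 K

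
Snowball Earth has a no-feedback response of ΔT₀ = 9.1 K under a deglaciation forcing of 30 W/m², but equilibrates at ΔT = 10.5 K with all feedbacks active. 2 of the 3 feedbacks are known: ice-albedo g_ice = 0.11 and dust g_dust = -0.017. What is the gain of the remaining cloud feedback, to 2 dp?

Amplification A = ΔT/ΔT₀ = 10.5/9.1 = 1.154.
Total gain g = 1 − 1/A = 1 − 1/1.154 = 0.1334.
Known gains sum to 0.11 − 0.017 = 0.093.
g_cld = 0.1334 − 0.093 = 0.04.

0.04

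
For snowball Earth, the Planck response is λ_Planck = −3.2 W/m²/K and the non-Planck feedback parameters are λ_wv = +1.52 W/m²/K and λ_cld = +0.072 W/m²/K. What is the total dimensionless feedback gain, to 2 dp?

0.50

Convert to gains: g_wv = 1.52/3.2 = 0.475; g_cld = 0.072/3.2 = 0.0225.
Total gain g = 0.4975.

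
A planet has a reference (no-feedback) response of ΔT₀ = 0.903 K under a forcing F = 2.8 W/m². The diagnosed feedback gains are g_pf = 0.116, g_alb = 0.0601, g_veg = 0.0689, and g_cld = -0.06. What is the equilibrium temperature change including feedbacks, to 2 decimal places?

1.11 K

Total gain g = 0.116 + 0.0601 + 0.0689 − 0.06 = 0.185.
Amplification A = 1/(1 − 0.185) = 1.227.
ΔT = 0.903 × 1.227 = 1.11 K.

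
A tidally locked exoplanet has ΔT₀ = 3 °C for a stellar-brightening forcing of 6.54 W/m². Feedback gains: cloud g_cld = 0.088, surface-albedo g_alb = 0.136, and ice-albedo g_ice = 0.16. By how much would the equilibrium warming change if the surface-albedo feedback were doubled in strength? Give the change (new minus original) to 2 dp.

1.38 °C

Original: g = 0.384, ΔT = 3/(1−0.384) = 4.8701 °C.
With doubled surface-albedo: g' = 0.52, ΔT' = 3/(1−0.52) = 6.2500 °C.
Change = 6.2500 − 4.8701 = 1.38 °C.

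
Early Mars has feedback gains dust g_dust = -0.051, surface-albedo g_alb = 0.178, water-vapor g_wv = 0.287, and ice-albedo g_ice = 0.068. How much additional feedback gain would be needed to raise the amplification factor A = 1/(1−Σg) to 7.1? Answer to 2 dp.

0.38

Current total gain = 0.482.
Target gain for A = 7.1: g* = 1 − 1/7.1 = 0.8592.
Additional gain needed = 0.8592 − 0.482 = 0.38.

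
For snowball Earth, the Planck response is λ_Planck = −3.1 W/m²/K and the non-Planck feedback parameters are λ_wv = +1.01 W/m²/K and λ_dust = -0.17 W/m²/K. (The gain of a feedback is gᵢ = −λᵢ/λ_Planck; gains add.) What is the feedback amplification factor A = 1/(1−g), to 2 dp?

1.37

Convert to gains: g_wv = 1.01/3.1 = 0.3258; g_dust = -0.17/3.1 = -0.05484.
Total gain g = 0.27096.
A = 1/(1 − 0.27096) = 1.37.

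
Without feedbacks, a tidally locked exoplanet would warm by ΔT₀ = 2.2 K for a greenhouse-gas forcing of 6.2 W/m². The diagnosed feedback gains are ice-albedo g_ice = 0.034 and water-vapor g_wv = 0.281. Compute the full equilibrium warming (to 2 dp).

Total gain g = 0.034 + 0.281 = 0.315.
Amplification A = 1/(1 − 0.315) = 1.46.
ΔT = 2.2 × 1.46 = 3.21 K.

3.21 K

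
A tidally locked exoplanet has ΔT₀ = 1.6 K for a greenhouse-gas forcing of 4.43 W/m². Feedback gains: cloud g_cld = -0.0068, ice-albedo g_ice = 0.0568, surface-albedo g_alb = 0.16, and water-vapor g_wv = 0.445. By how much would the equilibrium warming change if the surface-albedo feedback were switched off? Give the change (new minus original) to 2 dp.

Original: g = 0.655, ΔT = 1.6/(1−0.655) = 4.6377 K.
Without surface-albedo: g' = 0.495, ΔT' = 1.6/(1−0.495) = 3.1683 K.
Change = 3.1683 − 4.6377 = -1.47 K.

-1.47 K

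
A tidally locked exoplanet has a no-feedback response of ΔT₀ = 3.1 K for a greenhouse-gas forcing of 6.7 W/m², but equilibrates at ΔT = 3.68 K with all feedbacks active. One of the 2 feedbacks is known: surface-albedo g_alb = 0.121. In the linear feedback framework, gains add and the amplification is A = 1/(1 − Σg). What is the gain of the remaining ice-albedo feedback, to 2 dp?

0.04

Amplification A = ΔT/ΔT₀ = 3.68/3.1 = 1.187.
Total gain g = 1 − 1/A = 1 − 1/1.187 = 0.1575.
The known gain is 0.121.
g_ice = 0.1575 − 0.121 = 0.04.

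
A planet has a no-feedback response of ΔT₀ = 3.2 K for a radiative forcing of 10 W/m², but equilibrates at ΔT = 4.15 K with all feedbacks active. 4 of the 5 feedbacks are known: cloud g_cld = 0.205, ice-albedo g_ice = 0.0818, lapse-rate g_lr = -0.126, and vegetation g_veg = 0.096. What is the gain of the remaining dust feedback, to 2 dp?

-0.03

Amplification A = ΔT/ΔT₀ = 4.15/3.2 = 1.297.
Total gain g = 1 − 1/A = 1 − 1/1.297 = 0.229.
Known gains sum to 0.205 + 0.0818 − 0.126 + 0.096 = 0.2568.
g_dust = 0.229 − 0.2568 = -0.03.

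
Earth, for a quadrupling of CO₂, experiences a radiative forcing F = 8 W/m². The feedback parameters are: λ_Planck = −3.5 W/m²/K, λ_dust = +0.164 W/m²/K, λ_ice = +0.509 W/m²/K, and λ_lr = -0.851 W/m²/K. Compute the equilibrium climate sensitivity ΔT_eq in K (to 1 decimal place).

2.2 K

Net feedback parameter λ = (−3.5) + (+0.164) + (+0.509) + (-0.851) = -3.678 W/m²/K.
ΔT = −F/λ = −8/(-3.678) = 2.2 K.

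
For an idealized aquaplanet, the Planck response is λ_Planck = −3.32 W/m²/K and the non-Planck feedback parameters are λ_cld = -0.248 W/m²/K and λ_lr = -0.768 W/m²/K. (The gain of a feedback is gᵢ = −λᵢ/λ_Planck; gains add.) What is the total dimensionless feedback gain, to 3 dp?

-0.306

Convert to gains: g_cld = -0.248/3.32 = -0.0747; g_lr = -0.768/3.32 = -0.2313.
Total gain g = -0.306.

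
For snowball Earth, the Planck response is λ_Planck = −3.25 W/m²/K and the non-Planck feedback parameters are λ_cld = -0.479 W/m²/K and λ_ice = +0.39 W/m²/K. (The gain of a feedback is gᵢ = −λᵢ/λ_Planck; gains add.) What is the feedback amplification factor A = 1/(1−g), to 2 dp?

Convert to gains: g_cld = -0.479/3.25 = -0.1474; g_ice = 0.39/3.25 = 0.12.
Total gain g = -0.0274.
A = 1/(1 + 0.0274) = 0.97.

0.97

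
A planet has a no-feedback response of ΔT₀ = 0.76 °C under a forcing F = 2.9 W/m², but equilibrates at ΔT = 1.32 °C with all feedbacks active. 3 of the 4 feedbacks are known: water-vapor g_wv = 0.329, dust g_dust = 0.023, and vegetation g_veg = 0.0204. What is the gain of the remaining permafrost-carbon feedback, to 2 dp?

Amplification A = ΔT/ΔT₀ = 1.32/0.76 = 1.737.
Total gain g = 1 − 1/A = 1 − 1/1.737 = 0.4243.
Known gains sum to 0.329 + 0.023 + 0.0204 = 0.3724.
g_pf = 0.4243 − 0.3724 = 0.05.

0.05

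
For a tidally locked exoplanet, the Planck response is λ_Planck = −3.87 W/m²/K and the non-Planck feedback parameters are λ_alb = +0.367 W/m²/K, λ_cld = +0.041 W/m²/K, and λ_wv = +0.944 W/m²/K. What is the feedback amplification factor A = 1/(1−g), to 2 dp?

1.54

Convert to gains: g_alb = 0.367/3.87 = 0.09483; g_cld = 0.041/3.87 = 0.01059; g_wv = 0.944/3.87 = 0.2439.
Total gain g = 0.34932.
A = 1/(1 − 0.34932) = 1.54.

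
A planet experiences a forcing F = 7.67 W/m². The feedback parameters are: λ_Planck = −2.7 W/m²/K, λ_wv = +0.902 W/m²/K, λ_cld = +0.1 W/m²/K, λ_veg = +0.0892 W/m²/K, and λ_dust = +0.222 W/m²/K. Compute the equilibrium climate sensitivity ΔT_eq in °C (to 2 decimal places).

5.53 °C

Net feedback parameter λ = (−2.7) + (+0.902) + (+0.1) + (+0.0892) + (+0.222) = -1.3868 W/m²/K.
ΔT = −F/λ = −7.67/(-1.3868) = 5.53 °C.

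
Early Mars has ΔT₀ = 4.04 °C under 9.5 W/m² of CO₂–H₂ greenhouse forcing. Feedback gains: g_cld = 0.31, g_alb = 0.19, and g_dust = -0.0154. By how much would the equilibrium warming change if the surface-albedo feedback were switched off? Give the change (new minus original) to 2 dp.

-2.11 °C

Original: g = 0.4846, ΔT = 4.04/(1−0.4846) = 7.8386 °C.
Without surface-albedo: g' = 0.2946, ΔT' = 4.04/(1−0.2946) = 5.7272 °C.
Change = 5.7272 − 7.8386 = -2.11 °C.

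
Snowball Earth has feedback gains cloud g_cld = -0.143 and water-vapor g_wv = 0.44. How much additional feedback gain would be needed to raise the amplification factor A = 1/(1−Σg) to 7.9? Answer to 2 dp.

0.58

Current total gain = 0.297.
Target gain for A = 7.9: g* = 1 − 1/7.9 = 0.8734.
Additional gain needed = 0.8734 − 0.297 = 0.58.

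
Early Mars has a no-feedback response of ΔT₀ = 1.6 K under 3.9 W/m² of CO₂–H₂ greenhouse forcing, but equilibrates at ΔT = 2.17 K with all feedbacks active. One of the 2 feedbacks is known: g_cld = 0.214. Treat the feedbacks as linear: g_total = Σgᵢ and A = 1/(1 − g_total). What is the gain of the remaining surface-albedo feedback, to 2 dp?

0.05

Amplification A = ΔT/ΔT₀ = 2.17/1.6 = 1.356.
Total gain g = 1 − 1/A = 1 − 1/1.356 = 0.2625.
The known gain is 0.214.
g_alb = 0.2625 − 0.214 = 0.05.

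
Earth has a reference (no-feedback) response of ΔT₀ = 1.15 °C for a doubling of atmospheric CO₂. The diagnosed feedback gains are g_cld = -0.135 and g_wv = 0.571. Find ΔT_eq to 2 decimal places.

2.04 °C

Total gain g = -0.135 + 0.571 = 0.436.
Amplification A = 1/(1 − 0.436) = 1.773.
ΔT = 1.15 × 1.773 = 2.04 °C.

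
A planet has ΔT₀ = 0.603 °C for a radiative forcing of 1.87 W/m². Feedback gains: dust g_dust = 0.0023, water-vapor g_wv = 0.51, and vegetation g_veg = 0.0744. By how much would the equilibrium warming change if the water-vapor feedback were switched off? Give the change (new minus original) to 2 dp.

-0.81 °C

Original: g = 0.5867, ΔT = 0.603/(1−0.5867) = 1.4590 °C.
Without water-vapor: g' = 0.0767, ΔT' = 0.603/(1−0.0767) = 0.6531 °C.
Change = 0.6531 − 1.4590 = -0.81 °C.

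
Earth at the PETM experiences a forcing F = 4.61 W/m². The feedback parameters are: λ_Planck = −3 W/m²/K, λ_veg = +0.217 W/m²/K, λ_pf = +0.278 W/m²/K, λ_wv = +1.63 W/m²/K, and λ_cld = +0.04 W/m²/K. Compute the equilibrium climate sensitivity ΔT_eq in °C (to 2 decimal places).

Net feedback parameter λ = (−3) + (+0.217) + (+0.278) + (+1.63) + (+0.04) = -0.835 W/m²/K.
ΔT = −F/λ = −4.61/(-0.835) = 5.52 °C.

5.52 °C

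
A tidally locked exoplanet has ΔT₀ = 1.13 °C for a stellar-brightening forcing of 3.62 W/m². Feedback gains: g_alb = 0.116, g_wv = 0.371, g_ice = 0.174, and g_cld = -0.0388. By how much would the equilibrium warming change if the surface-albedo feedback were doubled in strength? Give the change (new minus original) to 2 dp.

Original: g = 0.6222, ΔT = 1.13/(1−0.6222) = 2.9910 °C.
With doubled surface-albedo: g' = 0.7382, ΔT' = 1.13/(1−0.7382) = 4.3163 °C.
Change = 4.3163 − 2.9910 = 1.33 °C.

1.33 °C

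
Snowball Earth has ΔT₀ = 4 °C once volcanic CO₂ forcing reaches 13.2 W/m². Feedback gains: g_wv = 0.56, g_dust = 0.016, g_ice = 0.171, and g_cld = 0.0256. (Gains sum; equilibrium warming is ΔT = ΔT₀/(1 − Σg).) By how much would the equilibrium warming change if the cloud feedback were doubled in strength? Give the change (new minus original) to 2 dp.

Original: g = 0.7726, ΔT = 4/(1−0.7726) = 17.5901 °C.
With doubled cloud: g' = 0.7982, ΔT' = 4/(1−0.7982) = 19.8216 °C.
Change = 19.8216 − 17.5901 = 2.23 °C.

2.23 °C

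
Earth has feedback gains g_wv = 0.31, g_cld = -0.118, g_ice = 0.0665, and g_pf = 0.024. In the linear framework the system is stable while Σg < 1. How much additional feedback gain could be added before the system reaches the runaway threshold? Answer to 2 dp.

0.72

Current total gain = 0.31 − 0.118 + 0.0665 + 0.024 = 0.2825.
Margin to runaway = 1 − 0.2825 = 0.72.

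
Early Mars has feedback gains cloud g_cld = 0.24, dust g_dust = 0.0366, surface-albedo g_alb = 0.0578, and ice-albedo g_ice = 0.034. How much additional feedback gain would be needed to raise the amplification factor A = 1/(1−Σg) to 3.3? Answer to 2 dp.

0.33

Current total gain = 0.3684.
Target gain for A = 3.3: g* = 1 − 1/3.3 = 0.697.
Additional gain needed = 0.697 − 0.3684 = 0.33.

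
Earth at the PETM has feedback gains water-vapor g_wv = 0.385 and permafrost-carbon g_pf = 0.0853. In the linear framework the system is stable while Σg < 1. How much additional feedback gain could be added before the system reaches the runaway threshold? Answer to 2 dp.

Current total gain = 0.385 + 0.0853 = 0.4703.
Margin to runaway = 1 − 0.4703 = 0.53.

0.53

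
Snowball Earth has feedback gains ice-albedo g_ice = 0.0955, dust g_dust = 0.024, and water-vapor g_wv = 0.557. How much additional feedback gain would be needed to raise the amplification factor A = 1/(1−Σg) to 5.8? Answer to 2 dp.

0.15

Current total gain = 0.6765.
Target gain for A = 5.8: g* = 1 − 1/5.8 = 0.8276.
Additional gain needed = 0.8276 − 0.6765 = 0.15.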